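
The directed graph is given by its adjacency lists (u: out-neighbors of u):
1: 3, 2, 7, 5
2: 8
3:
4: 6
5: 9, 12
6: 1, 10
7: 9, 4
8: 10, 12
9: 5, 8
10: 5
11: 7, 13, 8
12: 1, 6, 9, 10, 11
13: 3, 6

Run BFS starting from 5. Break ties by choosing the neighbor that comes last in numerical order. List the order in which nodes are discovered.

5 → 12 → 9 → 11 → 10 → 6 → 1 → 8 → 13 → 7 → 3 → 2 → 4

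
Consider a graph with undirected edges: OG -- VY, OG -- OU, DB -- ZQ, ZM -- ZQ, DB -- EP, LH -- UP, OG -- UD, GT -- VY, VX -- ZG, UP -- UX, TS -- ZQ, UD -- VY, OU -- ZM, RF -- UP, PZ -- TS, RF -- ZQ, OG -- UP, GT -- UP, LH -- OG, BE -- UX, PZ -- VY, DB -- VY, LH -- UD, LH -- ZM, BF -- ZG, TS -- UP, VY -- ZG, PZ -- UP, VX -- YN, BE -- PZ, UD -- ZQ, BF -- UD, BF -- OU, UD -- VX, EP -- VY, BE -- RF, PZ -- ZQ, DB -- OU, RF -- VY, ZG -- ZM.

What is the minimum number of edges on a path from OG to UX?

2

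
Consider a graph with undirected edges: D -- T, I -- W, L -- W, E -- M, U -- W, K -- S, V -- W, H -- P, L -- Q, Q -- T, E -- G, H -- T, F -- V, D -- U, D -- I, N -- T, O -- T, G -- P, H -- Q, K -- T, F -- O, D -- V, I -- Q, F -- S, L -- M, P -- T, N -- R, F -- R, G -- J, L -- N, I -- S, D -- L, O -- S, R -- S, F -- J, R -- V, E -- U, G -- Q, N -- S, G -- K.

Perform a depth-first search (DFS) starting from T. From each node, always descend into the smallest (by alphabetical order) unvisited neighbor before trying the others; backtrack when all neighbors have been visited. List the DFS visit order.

Visit T
T → D
D → I
I → Q
Q → G
G → E
E → M
M → L
L → N
N → R
R → F
F → J
F → O
O → S
S → K
F → V
V → W
W → U
G → P
P → H

T -> D -> I -> Q -> G -> E -> M -> L -> N -> R -> F -> J -> O -> S -> K -> V -> W -> U -> P -> H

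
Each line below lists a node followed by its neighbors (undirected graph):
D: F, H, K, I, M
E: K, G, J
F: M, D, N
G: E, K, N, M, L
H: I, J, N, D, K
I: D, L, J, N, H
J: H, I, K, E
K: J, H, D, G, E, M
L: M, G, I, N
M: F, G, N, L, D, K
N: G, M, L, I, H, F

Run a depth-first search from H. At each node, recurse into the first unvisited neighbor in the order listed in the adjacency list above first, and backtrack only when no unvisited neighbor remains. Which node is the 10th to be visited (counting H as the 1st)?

N

Visit H
H → I
I → D
D → F
F → M
M → G
G → E
E → K
K → J
G → N
N → L

Visit order: H, I, D, F, M, G, E, K, J, N, L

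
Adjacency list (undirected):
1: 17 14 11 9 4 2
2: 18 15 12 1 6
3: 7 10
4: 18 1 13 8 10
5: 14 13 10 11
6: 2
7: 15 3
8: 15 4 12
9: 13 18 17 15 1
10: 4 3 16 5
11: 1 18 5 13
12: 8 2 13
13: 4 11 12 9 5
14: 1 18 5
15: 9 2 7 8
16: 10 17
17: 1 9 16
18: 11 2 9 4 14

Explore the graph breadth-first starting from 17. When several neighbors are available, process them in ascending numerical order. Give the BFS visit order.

17, 1, 9, 16, 2, 4, 11, 14, 13, 15, 18, 10, 6, 12, 8, 5, 7, 3

Visit 17; enqueue 1, 9, 16 → queue [1, 9, 16]
Visit 1; enqueue 2, 4, 11, 14 → queue [9, 16, 2, 4, 11, 14]
Visit 9; enqueue 13, 15, 18 → queue [16, 2, 4, 11, 14, 13, 15, 18]
Visit 16; enqueue 10 → queue [2, 4, 11, 14, 13, 15, 18, 10]
Visit 2; enqueue 6, 12 → queue [4, 11, 14, 13, 15, 18, 10, 6, 12]
Visit 4; enqueue 8 → queue [11, 14, 13, 15, 18, 10, 6, 12, 8]
Visit 11; enqueue 5 → queue [14, 13, 15, 18, 10, 6, 12, 8, 5]
Visit 14 → queue [13, 15, 18, 10, 6, 12, 8, 5]
Visit 13 → queue [15, 18, 10, 6, 12, 8, 5]
Visit 15; enqueue 7 → queue [18, 10, 6, 12, 8, 5, 7]
Visit 18 → queue [10, 6, 12, 8, 5, 7]
Visit 10; enqueue 3 → queue [6, 12, 8, 5, 7, 3]
Visit 6 → queue [12, 8, 5, 7, 3]
Visit 12 → queue [8, 5, 7, 3]
Visit 8 → queue [5, 7, 3]
Visit 5 → queue [7, 3]
Visit 7 → queue [3]
Visit 3 → queue []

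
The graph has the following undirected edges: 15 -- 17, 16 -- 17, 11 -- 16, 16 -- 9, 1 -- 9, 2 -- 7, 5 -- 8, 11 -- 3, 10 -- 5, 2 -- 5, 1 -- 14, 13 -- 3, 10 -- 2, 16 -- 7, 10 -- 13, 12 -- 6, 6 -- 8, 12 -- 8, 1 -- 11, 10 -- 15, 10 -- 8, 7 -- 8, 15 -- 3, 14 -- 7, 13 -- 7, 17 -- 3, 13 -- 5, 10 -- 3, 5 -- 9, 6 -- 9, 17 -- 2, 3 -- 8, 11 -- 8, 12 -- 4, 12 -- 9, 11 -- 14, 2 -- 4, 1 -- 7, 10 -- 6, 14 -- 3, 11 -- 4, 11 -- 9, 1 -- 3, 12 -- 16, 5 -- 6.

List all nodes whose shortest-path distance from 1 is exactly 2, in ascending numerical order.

2, 4, 5, 6, 8, 10, 12, 13, 15, 16, 17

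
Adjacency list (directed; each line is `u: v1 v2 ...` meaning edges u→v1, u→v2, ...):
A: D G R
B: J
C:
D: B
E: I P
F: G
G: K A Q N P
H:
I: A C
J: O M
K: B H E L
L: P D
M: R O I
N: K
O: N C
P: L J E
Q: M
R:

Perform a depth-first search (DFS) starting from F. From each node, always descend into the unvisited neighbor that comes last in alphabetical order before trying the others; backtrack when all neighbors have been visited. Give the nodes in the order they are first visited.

F → G → Q → M → R → O → N → K → L → P → J → E → I → C → A → D → B → H

Visit F
F → G
G → Q
Q → M
M → R
M → O
O → N
N → K
K → L
L → P
P → J
P → E
E → I
I → C
I → A
A → D
D → B
K → H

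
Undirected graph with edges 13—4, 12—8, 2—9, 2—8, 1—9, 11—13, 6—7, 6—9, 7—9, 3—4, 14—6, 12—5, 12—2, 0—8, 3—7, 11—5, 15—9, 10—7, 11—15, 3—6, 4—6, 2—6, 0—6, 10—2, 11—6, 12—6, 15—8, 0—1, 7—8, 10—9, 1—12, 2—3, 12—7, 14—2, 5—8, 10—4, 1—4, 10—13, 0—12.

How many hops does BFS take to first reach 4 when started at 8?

3

Level 0: 8
Level 1: 0, 2, 5, 7, 12, 15
Level 2: 1, 3, 6, 9, 10, 11, 14
Level 3: 4, 13
4 first appears at level 3.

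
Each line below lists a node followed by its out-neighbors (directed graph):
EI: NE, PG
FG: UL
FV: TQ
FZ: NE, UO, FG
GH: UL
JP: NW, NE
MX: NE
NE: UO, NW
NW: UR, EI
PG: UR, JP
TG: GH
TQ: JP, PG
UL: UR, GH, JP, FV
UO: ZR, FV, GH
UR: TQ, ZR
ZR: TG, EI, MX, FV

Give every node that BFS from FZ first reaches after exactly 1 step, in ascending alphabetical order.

Level 0: FZ
Level 1: FG, NE, UO
Level 2: FV, GH, NW, UL, ZR
Level 3: EI, JP, MX, TG, TQ, UR
Level 4: PG

FG, NE, UO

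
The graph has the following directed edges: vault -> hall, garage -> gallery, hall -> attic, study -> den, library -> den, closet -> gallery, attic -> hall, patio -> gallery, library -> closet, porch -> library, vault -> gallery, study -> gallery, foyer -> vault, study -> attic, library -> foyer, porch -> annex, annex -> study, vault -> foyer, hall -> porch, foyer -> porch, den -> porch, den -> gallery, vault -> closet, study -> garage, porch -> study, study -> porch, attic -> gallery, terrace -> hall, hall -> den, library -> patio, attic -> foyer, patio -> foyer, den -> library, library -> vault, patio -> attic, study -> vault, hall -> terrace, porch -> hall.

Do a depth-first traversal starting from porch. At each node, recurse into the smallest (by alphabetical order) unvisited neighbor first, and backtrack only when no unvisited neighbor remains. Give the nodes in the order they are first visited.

porch annex study attic foyer vault closet gallery hall den library patio terrace garage

Visit porch
porch → annex
annex → study
study → attic
attic → foyer
foyer → vault
vault → closet
closet → gallery
vault → hall
hall → den
den → library
library → patio
hall → terrace
study → garage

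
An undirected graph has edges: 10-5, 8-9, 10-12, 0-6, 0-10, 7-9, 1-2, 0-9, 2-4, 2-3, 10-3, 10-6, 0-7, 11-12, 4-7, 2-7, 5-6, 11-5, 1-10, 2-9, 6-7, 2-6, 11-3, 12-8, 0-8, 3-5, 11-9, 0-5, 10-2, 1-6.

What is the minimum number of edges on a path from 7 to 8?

2

Level 0: 7
Level 1: 0, 2, 4, 6, 9
Level 2: 1, 3, 5, 8, 10, 11
Level 3: 12
8 first appears at level 2.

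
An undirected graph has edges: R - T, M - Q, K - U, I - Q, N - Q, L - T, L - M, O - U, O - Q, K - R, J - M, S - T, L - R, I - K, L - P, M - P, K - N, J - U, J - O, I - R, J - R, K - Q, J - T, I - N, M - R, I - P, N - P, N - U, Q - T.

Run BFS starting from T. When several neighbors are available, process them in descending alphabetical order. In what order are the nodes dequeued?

Visit T; enqueue S, R, Q, L, J → queue [S, R, Q, L, J]
Visit S → queue [R, Q, L, J]
Visit R; enqueue M, K, I → queue [Q, L, J, M, K, I]
Visit Q; enqueue O, N → queue [L, J, M, K, I, O, N]
Visit L; enqueue P → queue [J, M, K, I, O, N, P]
Visit J; enqueue U → queue [M, K, I, O, N, P, U]
Visit M → queue [K, I, O, N, P, U]
Visit K → queue [I, O, N, P, U]
Visit I → queue [O, N, P, U]
Visit O → queue [N, P, U]
Visit N → queue [P, U]
Visit P → queue [U]
Visit U → queue []

T, S, R, Q, L, J, M, K, I, O, N, P, U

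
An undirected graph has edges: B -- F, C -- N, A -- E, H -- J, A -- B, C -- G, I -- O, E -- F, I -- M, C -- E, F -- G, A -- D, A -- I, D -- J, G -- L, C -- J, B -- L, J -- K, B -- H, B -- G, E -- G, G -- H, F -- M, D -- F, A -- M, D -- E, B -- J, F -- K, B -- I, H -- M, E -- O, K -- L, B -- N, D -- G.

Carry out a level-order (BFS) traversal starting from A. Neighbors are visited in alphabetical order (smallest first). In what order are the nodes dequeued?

Visit A; enqueue B, D, E, I, M → queue [B, D, E, I, M]
Visit B; enqueue F, G, H, J, L, N → queue [D, E, I, M, F, G, H, J, L, N]
Visit D → queue [E, I, M, F, G, H, J, L, N]
Visit E; enqueue C, O → queue [I, M, F, G, H, J, L, N, C, O]
Visit I → queue [M, F, G, H, J, L, N, C, O]
Visit M → queue [F, G, H, J, L, N, C, O]
Visit F; enqueue K → queue [G, H, J, L, N, C, O, K]
Visit G → queue [H, J, L, N, C, O, K]
Visit H → queue [J, L, N, C, O, K]
Visit J → queue [L, N, C, O, K]
Visit L → queue [N, C, O, K]
Visit N → queue [C, O, K]
Visit C → queue [O, K]
Visit O → queue [K]
Visit K → queue []

A, B, D, E, I, M, F, G, H, J, L, N, C, O, K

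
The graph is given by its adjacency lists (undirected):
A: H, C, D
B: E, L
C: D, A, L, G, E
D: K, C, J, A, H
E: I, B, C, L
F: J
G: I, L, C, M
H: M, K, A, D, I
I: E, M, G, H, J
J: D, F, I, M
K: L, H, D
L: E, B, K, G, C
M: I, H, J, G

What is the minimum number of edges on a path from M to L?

2

Level 0: M
Level 1: G, H, I, J
Level 2: A, C, D, E, F, K, L
Level 3: B
L first appears at level 2.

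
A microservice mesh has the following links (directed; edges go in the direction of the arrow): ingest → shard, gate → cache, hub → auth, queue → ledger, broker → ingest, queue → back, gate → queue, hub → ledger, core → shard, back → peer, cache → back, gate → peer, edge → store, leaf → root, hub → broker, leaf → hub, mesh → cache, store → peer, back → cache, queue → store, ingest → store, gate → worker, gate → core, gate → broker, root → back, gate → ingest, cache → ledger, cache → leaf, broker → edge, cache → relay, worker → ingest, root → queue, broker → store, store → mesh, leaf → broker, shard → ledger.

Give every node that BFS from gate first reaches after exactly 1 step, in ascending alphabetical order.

Level 0: gate
Level 1: broker, cache, core, ingest, peer, queue, worker
Level 2: back, edge, leaf, ledger, relay, shard, store
Level 3: hub, mesh, root
Level 4: auth

broker, cache, core, ingest, peer, queue, worker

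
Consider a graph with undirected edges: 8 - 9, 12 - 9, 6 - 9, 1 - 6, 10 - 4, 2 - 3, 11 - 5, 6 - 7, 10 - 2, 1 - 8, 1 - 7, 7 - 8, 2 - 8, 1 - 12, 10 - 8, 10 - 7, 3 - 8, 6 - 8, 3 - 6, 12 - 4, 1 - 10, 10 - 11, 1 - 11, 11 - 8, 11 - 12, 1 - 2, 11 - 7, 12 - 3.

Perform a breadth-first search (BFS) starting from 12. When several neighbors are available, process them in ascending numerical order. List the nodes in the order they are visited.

12, 1, 3, 4, 9, 11, 2, 6, 7, 8, 10, 5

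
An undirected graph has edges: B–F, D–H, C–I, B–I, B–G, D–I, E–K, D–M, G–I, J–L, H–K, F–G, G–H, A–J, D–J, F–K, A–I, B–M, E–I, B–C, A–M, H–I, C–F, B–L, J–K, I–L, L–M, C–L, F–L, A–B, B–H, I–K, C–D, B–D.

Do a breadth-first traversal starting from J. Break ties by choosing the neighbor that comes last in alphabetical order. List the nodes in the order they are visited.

Visit J; enqueue L, K, D, A → queue [L, K, D, A]
Visit L; enqueue M, I, F, C, B → queue [K, D, A, M, I, F, C, B]
Visit K; enqueue H, E → queue [D, A, M, I, F, C, B, H, E]
Visit D → queue [A, M, I, F, C, B, H, E]
Visit A → queue [M, I, F, C, B, H, E]
Visit M → queue [I, F, C, B, H, E]
Visit I; enqueue G → queue [F, C, B, H, E, G]
Visit F → queue [C, B, H, E, G]
Visit C → queue [B, H, E, G]
Visit B → queue [H, E, G]
Visit H → queue [E, G]
Visit E → queue [G]
Visit G → queue []

J, L, K, D, A, M, I, F, C, B, H, E, G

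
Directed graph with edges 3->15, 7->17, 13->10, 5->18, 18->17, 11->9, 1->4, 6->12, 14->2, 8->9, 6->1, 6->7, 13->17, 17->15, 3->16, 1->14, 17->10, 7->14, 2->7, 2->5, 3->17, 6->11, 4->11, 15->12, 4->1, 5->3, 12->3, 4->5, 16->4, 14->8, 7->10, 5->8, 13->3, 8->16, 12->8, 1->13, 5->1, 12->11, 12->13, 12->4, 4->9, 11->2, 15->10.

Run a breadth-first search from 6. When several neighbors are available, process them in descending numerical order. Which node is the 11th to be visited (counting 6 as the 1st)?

Visit 6; enqueue 12, 11, 7, 1 → queue [12, 11, 7, 1]
Visit 12; enqueue 13, 8, 4, 3 → queue [11, 7, 1, 13, 8, 4, 3]
Visit 11; enqueue 9, 2 → queue [7, 1, 13, 8, 4, 3, 9, 2]
Visit 7; enqueue 17, 14, 10 → queue [1, 13, 8, 4, 3, 9, 2, 17, 14, 10]
Visit 1 → queue [13, 8, 4, 3, 9, 2, 17, 14, 10]
Visit 13 → queue [8, 4, 3, 9, 2, 17, 14, 10]
Visit 8; enqueue 16 → queue [4, 3, 9, 2, 17, 14, 10, 16]
Visit 4; enqueue 5 → queue [3, 9, 2, 17, 14, 10, 16, 5]
Visit 3; enqueue 15 → queue [9, 2, 17, 14, 10, 16, 5, 15]
Visit 9 → queue [2, 17, 14, 10, 16, 5, 15]
Visit 2 → queue [17, 14, 10, 16, 5, 15]
Visit 17 → queue [14, 10, 16, 5, 15]
Visit 14 → queue [10, 16, 5, 15]
Visit 10 → queue [16, 5, 15]
Visit 16 → queue [5, 15]
Visit 5; enqueue 18 → queue [15, 18]
Visit 15 → queue [18]
Visit 18 → queue []

Visit order: 6, 12, 11, 7, 1, 13, 8, 4, 3, 9, 2, 17, 14, 10, 16, 5, 15, 18

2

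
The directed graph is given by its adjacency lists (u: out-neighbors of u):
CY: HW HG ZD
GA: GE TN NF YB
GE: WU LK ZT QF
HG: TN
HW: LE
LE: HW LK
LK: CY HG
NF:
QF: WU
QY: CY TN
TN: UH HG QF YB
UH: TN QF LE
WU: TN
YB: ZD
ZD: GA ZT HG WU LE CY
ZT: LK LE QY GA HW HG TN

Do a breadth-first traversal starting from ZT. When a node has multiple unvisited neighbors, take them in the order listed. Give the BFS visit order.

ZT, LK, LE, QY, GA, HW, HG, TN, CY, GE, NF, YB, UH, QF, ZD, WU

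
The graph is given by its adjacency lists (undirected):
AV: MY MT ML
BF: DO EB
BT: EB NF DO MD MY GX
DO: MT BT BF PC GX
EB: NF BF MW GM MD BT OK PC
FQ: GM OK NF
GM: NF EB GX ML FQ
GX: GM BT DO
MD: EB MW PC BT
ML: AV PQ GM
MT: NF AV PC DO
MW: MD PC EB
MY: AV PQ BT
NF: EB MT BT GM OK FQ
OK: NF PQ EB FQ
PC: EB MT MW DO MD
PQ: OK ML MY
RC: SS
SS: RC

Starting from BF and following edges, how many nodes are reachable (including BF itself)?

BFS from BF visits: BF, EB, DO, PC, OK, NF, MW, MD, GM, BT, MT, GX, PQ, FQ, ML, MY, AV
Reachable nodes: 17 of 19 total.

17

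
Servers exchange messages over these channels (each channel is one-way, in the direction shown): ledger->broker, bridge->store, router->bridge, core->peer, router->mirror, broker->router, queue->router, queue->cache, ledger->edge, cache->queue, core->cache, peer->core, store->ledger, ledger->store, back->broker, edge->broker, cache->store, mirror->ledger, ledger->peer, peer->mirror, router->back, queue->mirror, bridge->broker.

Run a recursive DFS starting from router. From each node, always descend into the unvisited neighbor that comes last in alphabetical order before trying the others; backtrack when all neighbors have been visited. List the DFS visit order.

Visit router
router → mirror
mirror → ledger
ledger → store
ledger → peer
peer → core
core → cache
cache → queue
ledger → edge
edge → broker
router → bridge
router → back

router, mirror, ledger, store, peer, core, cache, queue, edge, broker, bridge, back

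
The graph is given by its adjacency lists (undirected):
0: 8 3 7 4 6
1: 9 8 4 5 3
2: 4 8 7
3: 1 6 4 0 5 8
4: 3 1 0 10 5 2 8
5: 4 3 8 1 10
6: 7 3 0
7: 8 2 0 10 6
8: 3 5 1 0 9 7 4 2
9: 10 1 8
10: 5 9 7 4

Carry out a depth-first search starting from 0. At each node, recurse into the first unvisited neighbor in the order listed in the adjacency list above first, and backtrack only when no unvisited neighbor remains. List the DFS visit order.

0, 8, 3, 1, 9, 10, 5, 4, 2, 7, 6

Visit 0
0 → 8
8 → 3
3 → 1
1 → 9
9 → 10
10 → 5
5 → 4
4 → 2
2 → 7
7 → 6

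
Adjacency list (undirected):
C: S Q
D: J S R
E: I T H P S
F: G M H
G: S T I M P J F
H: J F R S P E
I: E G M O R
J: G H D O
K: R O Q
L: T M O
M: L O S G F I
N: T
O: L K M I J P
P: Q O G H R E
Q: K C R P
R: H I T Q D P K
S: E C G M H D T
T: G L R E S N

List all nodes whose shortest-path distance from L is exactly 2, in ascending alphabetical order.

Level 0: L
Level 1: M, O, T
Level 2: E, F, G, I, J, K, N, P, R, S
Level 3: C, D, H, Q

E, F, G, I, J, K, N, P, R, S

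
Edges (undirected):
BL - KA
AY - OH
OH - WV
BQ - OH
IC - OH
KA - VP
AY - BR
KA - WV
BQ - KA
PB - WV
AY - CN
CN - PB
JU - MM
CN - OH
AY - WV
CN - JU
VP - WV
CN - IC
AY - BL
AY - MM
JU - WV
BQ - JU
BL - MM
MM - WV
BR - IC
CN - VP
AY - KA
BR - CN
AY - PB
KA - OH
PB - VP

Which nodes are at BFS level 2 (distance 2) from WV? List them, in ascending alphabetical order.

Level 0: WV
Level 1: AY, JU, KA, MM, OH, PB, VP
Level 2: BL, BQ, BR, CN, IC

BL, BQ, BR, CN, IC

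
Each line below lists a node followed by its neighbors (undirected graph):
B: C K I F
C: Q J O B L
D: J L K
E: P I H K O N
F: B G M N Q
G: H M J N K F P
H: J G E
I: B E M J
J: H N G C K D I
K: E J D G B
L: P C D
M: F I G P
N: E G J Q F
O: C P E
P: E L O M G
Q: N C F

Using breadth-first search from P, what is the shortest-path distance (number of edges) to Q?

Level 0: P
Level 1: E, G, L, M, O
Level 2: C, D, F, H, I, J, K, N
Level 3: B, Q
Q first appears at level 3.

3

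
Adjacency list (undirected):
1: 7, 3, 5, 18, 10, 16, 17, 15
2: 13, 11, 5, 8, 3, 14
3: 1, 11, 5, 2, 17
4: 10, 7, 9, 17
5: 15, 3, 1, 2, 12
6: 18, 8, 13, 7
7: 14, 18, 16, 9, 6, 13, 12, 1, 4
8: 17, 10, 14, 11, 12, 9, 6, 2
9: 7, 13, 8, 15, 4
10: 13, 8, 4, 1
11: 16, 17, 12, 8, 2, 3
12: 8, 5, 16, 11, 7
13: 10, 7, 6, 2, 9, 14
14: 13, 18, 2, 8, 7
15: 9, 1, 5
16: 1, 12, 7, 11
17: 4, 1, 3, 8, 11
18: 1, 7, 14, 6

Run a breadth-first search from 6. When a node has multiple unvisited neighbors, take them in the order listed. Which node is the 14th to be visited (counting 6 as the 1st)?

16

Visit 6; enqueue 18, 8, 13, 7 → queue [18, 8, 13, 7]
Visit 18; enqueue 1, 14 → queue [8, 13, 7, 1, 14]
Visit 8; enqueue 17, 10, 11, 12, 9, 2 → queue [13, 7, 1, 14, 17, 10, 11, 12, 9, 2]
Visit 13 → queue [7, 1, 14, 17, 10, 11, 12, 9, 2]
Visit 7; enqueue 16, 4 → queue [1, 14, 17, 10, 11, 12, 9, 2, 16, 4]
Visit 1; enqueue 3, 5, 15 → queue [14, 17, 10, 11, 12, 9, 2, 16, 4, 3, 5, 15]
Visit 14 → queue [17, 10, 11, 12, 9, 2, 16, 4, 3, 5, 15]
Visit 17 → queue [10, 11, 12, 9, 2, 16, 4, 3, 5, 15]
Visit 10 → queue [11, 12, 9, 2, 16, 4, 3, 5, 15]
Visit 11 → queue [12, 9, 2, 16, 4, 3, 5, 15]
Visit 12 → queue [9, 2, 16, 4, 3, 5, 15]
Visit 9 → queue [2, 16, 4, 3, 5, 15]
Visit 2 → queue [16, 4, 3, 5, 15]
Visit 16 → queue [4, 3, 5, 15]
Visit 4 → queue [3, 5, 15]
Visit 3 → queue [5, 15]
Visit 5 → queue [15]
Visit 15 → queue []

Visit order: 6, 18, 8, 13, 7, 1, 14, 17, 10, 11, 12, 9, 2, 16, 4, 3, 5, 15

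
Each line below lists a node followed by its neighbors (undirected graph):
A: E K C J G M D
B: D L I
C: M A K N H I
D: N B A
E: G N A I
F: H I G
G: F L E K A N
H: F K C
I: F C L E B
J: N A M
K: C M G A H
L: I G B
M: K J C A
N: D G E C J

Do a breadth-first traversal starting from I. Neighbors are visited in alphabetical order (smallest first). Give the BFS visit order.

I → B → C → E → F → L → D → A → H → K → M → N → G → J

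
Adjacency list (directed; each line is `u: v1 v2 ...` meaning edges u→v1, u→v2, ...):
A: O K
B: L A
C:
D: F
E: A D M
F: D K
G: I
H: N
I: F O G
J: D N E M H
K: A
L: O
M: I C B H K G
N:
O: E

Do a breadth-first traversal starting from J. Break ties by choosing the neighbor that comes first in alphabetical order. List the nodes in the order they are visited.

J, D, E, H, M, N, F, A, B, C, G, I, K, O, L

Visit J; enqueue D, E, H, M, N → queue [D, E, H, M, N]
Visit D; enqueue F → queue [E, H, M, N, F]
Visit E; enqueue A → queue [H, M, N, F, A]
Visit H → queue [M, N, F, A]
Visit M; enqueue B, C, G, I, K → queue [N, F, A, B, C, G, I, K]
Visit N → queue [F, A, B, C, G, I, K]
Visit F → queue [A, B, C, G, I, K]
Visit A; enqueue O → queue [B, C, G, I, K, O]
Visit B; enqueue L → queue [C, G, I, K, O, L]
Visit C → queue [G, I, K, O, L]
Visit G → queue [I, K, O, L]
Visit I → queue [K, O, L]
Visit K → queue [O, L]
Visit O → queue [L]
Visit L → queue []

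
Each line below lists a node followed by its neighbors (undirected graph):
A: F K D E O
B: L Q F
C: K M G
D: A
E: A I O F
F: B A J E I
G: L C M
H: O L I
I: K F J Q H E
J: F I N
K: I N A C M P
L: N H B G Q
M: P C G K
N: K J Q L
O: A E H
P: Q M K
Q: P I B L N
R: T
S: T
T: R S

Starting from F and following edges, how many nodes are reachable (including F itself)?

17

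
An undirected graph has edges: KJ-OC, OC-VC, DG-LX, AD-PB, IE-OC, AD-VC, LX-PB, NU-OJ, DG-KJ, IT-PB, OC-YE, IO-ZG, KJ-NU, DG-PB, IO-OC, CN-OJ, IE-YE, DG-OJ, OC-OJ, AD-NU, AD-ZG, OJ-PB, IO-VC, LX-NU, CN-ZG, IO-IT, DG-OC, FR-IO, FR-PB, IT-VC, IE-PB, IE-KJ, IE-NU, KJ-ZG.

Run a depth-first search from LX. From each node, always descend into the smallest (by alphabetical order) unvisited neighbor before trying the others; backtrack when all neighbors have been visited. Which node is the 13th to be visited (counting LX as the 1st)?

OJ

Visit LX
LX → DG
DG → KJ
KJ → IE
IE → NU
NU → AD
AD → PB
PB → FR
FR → IO
IO → IT
IT → VC
VC → OC
OC → OJ
OJ → CN
CN → ZG
OC → YE

Visit order: LX, DG, KJ, IE, NU, AD, PB, FR, IO, IT, VC, OC, OJ, CN, ZG, YE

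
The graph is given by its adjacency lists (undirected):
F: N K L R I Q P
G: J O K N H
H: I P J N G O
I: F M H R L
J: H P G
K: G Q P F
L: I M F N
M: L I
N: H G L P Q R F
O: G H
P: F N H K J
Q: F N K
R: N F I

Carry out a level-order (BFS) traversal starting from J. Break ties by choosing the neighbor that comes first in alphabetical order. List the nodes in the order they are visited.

J G H P K N O I F Q L R M

Visit J; enqueue G, H, P → queue [G, H, P]
Visit G; enqueue K, N, O → queue [H, P, K, N, O]
Visit H; enqueue I → queue [P, K, N, O, I]
Visit P; enqueue F → queue [K, N, O, I, F]
Visit K; enqueue Q → queue [N, O, I, F, Q]
Visit N; enqueue L, R → queue [O, I, F, Q, L, R]
Visit O → queue [I, F, Q, L, R]
Visit I; enqueue M → queue [F, Q, L, R, M]
Visit F → queue [Q, L, R, M]
Visit Q → queue [L, R, M]
Visit L → queue [R, M]
Visit R → queue [M]
Visit M → queue []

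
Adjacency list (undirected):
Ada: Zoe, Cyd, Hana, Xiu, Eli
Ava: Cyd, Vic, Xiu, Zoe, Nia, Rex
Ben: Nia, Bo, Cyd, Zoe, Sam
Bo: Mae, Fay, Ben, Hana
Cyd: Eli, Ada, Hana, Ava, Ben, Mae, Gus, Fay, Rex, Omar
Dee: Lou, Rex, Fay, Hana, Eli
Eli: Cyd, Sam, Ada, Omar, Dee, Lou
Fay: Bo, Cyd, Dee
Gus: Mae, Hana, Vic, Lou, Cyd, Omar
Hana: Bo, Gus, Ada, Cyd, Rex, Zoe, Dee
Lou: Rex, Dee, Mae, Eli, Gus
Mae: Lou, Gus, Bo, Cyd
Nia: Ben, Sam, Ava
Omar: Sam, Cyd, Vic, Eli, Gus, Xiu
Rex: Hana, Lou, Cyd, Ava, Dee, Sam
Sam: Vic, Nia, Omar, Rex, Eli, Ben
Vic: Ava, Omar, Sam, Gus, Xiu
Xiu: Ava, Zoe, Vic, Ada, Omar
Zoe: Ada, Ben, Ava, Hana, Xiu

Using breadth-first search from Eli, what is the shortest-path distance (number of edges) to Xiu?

Level 0: Eli
Level 1: Ada, Cyd, Dee, Lou, Omar, Sam
Level 2: Ava, Ben, Fay, Gus, Hana, Mae, Nia, Rex, Vic, Xiu, Zoe
Level 3: Bo
Xiu first appears at level 2.

2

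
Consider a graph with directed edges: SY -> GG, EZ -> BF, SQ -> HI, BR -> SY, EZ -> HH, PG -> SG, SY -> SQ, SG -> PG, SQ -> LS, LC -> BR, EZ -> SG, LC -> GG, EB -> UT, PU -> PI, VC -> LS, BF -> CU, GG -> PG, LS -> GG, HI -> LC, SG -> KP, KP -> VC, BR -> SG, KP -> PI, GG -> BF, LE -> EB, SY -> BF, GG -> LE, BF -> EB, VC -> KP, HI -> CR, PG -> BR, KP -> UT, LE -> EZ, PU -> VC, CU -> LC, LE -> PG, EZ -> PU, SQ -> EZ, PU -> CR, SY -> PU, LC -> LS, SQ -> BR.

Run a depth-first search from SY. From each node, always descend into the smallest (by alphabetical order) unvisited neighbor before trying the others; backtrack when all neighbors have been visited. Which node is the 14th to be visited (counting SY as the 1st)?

Visit SY
SY → BF
BF → CU
CU → LC
LC → BR
BR → SG
SG → KP
KP → PI
KP → UT
KP → VC
VC → LS
LS → GG
GG → LE
LE → EB
LE → EZ
EZ → HH
EZ → PU
PU → CR
LE → PG
SY → SQ
SQ → HI

Visit order: SY, BF, CU, LC, BR, SG, KP, PI, UT, VC, LS, GG, LE, EB, EZ, HH, PU, CR, PG, SQ, HI

EB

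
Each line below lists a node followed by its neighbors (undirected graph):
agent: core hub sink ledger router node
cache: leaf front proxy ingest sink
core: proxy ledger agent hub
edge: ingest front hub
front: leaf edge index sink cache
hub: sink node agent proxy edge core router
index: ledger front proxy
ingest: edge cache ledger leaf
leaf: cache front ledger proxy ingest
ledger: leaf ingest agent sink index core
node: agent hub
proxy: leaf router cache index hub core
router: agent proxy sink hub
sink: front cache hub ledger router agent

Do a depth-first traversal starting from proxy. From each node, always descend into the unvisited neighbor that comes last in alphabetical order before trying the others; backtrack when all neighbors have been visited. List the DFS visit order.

proxy, router, sink, ledger, leaf, ingest, edge, hub, node, agent, core, front, index, cache

Visit proxy
proxy → router
router → sink
sink → ledger
ledger → leaf
leaf → ingest
ingest → edge
edge → hub
hub → node
node → agent
agent → core
edge → front
front → index
front → cache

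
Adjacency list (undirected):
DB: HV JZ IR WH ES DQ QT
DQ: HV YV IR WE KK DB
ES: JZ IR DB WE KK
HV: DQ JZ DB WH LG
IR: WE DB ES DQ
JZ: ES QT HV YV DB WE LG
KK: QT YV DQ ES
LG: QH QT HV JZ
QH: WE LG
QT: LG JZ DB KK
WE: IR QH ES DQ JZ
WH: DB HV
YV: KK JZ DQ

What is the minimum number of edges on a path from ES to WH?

2

Level 0: ES
Level 1: DB, IR, JZ, KK, WE
Level 2: DQ, HV, LG, QH, QT, WH, YV
WH first appears at level 2.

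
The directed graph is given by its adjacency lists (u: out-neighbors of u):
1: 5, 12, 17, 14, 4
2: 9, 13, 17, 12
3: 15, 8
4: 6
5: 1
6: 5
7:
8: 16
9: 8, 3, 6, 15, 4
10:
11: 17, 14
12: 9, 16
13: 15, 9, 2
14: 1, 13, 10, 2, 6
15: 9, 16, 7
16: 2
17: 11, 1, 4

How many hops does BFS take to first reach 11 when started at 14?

3

Level 0: 14
Level 1: 1, 2, 6, 10, 13
Level 2: 4, 5, 9, 12, 15, 17
Level 3: 3, 7, 8, 11, 16
11 first appears at level 3.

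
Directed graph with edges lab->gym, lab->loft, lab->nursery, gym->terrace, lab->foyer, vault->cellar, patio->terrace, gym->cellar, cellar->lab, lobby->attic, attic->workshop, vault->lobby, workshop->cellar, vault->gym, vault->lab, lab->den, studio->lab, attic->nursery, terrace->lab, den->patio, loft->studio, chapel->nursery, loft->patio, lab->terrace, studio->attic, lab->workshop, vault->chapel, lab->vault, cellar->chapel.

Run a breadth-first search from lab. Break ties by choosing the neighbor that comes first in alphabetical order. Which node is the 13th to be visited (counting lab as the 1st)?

Visit lab; enqueue den, foyer, gym, loft, nursery, terrace, vault, workshop → queue [den, foyer, gym, loft, nursery, terrace, vault, workshop]
Visit den; enqueue patio → queue [foyer, gym, loft, nursery, terrace, vault, workshop, patio]
Visit foyer → queue [gym, loft, nursery, terrace, vault, workshop, patio]
Visit gym; enqueue cellar → queue [loft, nursery, terrace, vault, workshop, patio, cellar]
Visit loft; enqueue studio → queue [nursery, terrace, vault, workshop, patio, cellar, studio]
Visit nursery → queue [terrace, vault, workshop, patio, cellar, studio]
Visit terrace → queue [vault, workshop, patio, cellar, studio]
Visit vault; enqueue chapel, lobby → queue [workshop, patio, cellar, studio, chapel, lobby]
Visit workshop → queue [patio, cellar, studio, chapel, lobby]
Visit patio → queue [cellar, studio, chapel, lobby]
Visit cellar → queue [studio, chapel, lobby]
Visit studio; enqueue attic → queue [chapel, lobby, attic]
Visit chapel → queue [lobby, attic]
Visit lobby → queue [attic]
Visit attic → queue []

Visit order: lab, den, foyer, gym, loft, nursery, terrace, vault, workshop, patio, cellar, studio, chapel, lobby, attic

chapel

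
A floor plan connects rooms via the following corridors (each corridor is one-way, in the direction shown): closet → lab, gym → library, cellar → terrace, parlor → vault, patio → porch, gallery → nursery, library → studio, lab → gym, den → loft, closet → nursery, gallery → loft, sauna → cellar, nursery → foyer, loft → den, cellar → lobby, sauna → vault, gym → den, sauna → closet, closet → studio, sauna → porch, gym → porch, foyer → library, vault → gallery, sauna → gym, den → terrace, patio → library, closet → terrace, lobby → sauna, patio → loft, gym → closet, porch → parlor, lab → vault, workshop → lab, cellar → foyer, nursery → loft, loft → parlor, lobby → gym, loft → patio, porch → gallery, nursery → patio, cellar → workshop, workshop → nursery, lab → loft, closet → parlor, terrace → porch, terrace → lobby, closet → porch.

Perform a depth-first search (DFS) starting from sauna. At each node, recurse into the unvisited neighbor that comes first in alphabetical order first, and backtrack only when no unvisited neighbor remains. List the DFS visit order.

sauna -> cellar -> foyer -> library -> studio -> lobby -> gym -> closet -> lab -> loft -> den -> terrace -> porch -> gallery -> nursery -> patio -> parlor -> vault -> workshop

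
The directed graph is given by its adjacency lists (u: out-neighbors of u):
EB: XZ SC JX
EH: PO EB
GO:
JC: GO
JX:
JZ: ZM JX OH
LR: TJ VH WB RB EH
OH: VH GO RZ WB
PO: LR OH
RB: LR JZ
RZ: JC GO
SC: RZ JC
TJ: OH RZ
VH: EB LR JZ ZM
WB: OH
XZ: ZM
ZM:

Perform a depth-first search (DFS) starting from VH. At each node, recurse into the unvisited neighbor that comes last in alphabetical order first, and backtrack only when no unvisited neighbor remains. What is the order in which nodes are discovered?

VH → ZM → LR → WB → OH → RZ → JC → GO → TJ → RB → JZ → JX → EH → PO → EB → XZ → SC

Visit VH
VH → ZM
VH → LR
LR → WB
WB → OH
OH → RZ
RZ → JC
JC → GO
LR → TJ
LR → RB
RB → JZ
JZ → JX
LR → EH
EH → PO
EH → EB
EB → XZ
EB → SC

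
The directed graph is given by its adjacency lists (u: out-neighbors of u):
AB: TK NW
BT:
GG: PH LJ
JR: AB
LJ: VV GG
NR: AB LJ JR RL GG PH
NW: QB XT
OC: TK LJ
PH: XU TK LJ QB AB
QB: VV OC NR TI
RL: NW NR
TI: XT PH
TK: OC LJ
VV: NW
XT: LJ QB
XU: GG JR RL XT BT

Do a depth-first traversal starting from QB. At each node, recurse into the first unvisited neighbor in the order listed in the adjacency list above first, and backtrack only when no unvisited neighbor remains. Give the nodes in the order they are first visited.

QB, VV, NW, XT, LJ, GG, PH, XU, JR, AB, TK, OC, RL, NR, BT, TI

Visit QB
QB → VV
VV → NW
NW → XT
XT → LJ
LJ → GG
GG → PH
PH → XU
XU → JR
JR → AB
AB → TK
TK → OC
XU → RL
RL → NR
XU → BT
QB → TI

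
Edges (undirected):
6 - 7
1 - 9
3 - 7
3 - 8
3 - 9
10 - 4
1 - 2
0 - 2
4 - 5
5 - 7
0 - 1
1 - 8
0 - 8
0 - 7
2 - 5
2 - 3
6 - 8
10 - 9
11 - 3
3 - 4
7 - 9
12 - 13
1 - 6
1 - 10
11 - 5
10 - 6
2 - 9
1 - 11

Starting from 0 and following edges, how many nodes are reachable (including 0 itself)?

12

BFS from 0 visits: 0, 1, 2, 7, 8, 6, 9, 10, 11, 3, 5, 4
Reachable nodes: 12 of 14 total.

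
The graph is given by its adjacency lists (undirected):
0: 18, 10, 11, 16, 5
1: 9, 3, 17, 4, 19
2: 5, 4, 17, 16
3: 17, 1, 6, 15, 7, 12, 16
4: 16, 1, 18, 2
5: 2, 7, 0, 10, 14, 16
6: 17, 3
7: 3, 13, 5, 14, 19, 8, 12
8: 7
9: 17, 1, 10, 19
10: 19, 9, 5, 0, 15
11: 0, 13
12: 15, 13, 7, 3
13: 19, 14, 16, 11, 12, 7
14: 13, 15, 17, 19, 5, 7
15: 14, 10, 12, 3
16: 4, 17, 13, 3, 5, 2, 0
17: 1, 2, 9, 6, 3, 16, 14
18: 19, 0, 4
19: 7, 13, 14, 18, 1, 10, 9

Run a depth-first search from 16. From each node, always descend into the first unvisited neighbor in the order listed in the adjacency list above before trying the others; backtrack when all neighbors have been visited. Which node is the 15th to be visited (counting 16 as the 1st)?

18

Visit 16
16 → 4
4 → 1
1 → 9
9 → 17
17 → 2
2 → 5
5 → 7
7 → 3
3 → 6
3 → 15
15 → 14
14 → 13
13 → 19
19 → 18
18 → 0
0 → 10
0 → 11
13 → 12
7 → 8

Visit order: 16, 4, 1, 9, 17, 2, 5, 7, 3, 6, 15, 14, 13, 19, 18, 0, 10, 11, 12, 8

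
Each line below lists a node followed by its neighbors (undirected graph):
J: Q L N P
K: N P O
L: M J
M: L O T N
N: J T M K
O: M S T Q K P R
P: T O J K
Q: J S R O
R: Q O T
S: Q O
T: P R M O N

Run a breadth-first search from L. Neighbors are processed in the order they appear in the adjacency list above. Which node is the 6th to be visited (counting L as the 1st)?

N

Visit L; enqueue M, J → queue [M, J]
Visit M; enqueue O, T, N → queue [J, O, T, N]
Visit J; enqueue Q, P → queue [O, T, N, Q, P]
Visit O; enqueue S, K, R → queue [T, N, Q, P, S, K, R]
Visit T → queue [N, Q, P, S, K, R]
Visit N → queue [Q, P, S, K, R]
Visit Q → queue [P, S, K, R]
Visit P → queue [S, K, R]
Visit S → queue [K, R]
Visit K → queue [R]
Visit R → queue []

Visit order: L, M, J, O, T, N, Q, P, S, K, R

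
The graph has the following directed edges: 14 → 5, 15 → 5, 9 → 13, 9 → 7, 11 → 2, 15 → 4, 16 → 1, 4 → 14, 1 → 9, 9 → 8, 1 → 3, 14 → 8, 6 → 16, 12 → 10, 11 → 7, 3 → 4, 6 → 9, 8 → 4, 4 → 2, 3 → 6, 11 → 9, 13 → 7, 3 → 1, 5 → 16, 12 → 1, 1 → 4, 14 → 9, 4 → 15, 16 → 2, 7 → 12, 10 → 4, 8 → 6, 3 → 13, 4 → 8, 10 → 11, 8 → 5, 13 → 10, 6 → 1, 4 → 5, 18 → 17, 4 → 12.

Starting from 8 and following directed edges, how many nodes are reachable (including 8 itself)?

16

BFS from 8 visits: 8, 6, 5, 4, 16, 9, 1, 15, 14, 12, 2, 13, 7, 3, 10, 11
Reachable nodes: 16 of 18 total.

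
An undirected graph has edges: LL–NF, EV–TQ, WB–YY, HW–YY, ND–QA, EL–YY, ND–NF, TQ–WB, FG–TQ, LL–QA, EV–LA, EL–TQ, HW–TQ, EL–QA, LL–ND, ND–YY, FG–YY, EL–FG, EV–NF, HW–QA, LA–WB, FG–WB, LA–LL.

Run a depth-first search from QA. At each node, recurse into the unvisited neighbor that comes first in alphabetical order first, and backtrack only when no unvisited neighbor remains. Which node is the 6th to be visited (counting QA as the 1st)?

Visit QA
QA → EL
EL → FG
FG → TQ
TQ → EV
EV → LA
LA → LL
LL → ND
ND → NF
ND → YY
YY → HW
YY → WB

Visit order: QA, EL, FG, TQ, EV, LA, LL, ND, NF, YY, HW, WB

LA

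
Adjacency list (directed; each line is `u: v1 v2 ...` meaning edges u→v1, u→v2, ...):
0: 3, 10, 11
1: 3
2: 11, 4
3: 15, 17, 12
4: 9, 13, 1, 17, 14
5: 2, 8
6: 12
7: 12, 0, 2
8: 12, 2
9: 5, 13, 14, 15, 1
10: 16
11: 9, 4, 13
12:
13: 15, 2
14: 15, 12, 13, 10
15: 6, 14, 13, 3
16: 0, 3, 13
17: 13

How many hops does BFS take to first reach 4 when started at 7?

2

Level 0: 7
Level 1: 0, 2, 12
Level 2: 3, 4, 10, 11
Level 3: 1, 9, 13, 14, 15, 16, 17
Level 4: 5, 6
Level 5: 8
4 first appears at level 2.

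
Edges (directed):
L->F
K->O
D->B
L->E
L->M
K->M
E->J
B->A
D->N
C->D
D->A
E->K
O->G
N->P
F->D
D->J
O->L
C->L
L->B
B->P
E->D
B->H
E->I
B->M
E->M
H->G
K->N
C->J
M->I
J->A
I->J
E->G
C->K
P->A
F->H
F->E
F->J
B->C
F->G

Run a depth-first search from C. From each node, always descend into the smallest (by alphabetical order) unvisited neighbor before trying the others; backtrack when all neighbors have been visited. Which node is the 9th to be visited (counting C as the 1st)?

Visit C
C → D
D → A
D → B
B → H
H → G
B → M
M → I
I → J
B → P
D → N
C → K
K → O
O → L
L → E
L → F

Visit order: C, D, A, B, H, G, M, I, J, P, N, K, O, L, E, F

J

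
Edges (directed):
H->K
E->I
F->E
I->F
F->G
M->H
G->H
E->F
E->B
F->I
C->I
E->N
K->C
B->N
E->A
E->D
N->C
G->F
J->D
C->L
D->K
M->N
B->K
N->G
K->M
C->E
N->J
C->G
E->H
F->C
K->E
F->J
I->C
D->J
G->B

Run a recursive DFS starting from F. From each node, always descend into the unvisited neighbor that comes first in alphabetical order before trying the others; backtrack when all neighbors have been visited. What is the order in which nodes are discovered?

F, C, E, A, B, K, M, H, N, G, J, D, I, L

Visit F
F → C
C → E
E → A
E → B
B → K
K → M
M → H
M → N
N → G
N → J
J → D
E → I
C → L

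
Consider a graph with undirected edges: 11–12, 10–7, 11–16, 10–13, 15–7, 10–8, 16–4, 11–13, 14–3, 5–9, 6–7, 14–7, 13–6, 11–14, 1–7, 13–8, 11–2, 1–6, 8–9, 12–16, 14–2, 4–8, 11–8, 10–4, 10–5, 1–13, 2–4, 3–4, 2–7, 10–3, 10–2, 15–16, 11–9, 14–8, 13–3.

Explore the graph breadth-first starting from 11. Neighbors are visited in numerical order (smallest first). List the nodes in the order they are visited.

Visit 11; enqueue 2, 8, 9, 12, 13, 14, 16 → queue [2, 8, 9, 12, 13, 14, 16]
Visit 2; enqueue 4, 7, 10 → queue [8, 9, 12, 13, 14, 16, 4, 7, 10]
Visit 8 → queue [9, 12, 13, 14, 16, 4, 7, 10]
Visit 9; enqueue 5 → queue [12, 13, 14, 16, 4, 7, 10, 5]
Visit 12 → queue [13, 14, 16, 4, 7, 10, 5]
Visit 13; enqueue 1, 3, 6 → queue [14, 16, 4, 7, 10, 5, 1, 3, 6]
Visit 14 → queue [16, 4, 7, 10, 5, 1, 3, 6]
Visit 16; enqueue 15 → queue [4, 7, 10, 5, 1, 3, 6, 15]
Visit 4 → queue [7, 10, 5, 1, 3, 6, 15]
Visit 7 → queue [10, 5, 1, 3, 6, 15]
Visit 10 → queue [5, 1, 3, 6, 15]
Visit 5 → queue [1, 3, 6, 15]
Visit 1 → queue [3, 6, 15]
Visit 3 → queue [6, 15]
Visit 6 → queue [15]
Visit 15 → queue []

11 2 8 9 12 13 14 16 4 7 10 5 1 3 6 15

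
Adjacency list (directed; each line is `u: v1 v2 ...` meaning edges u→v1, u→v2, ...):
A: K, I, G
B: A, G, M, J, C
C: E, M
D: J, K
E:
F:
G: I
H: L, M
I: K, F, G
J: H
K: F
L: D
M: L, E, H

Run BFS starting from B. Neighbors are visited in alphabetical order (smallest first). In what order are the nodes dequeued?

B → A → C → G → J → M → I → K → E → H → L → F → D

Visit B; enqueue A, C, G, J, M → queue [A, C, G, J, M]
Visit A; enqueue I, K → queue [C, G, J, M, I, K]
Visit C; enqueue E → queue [G, J, M, I, K, E]
Visit G → queue [J, M, I, K, E]
Visit J; enqueue H → queue [M, I, K, E, H]
Visit M; enqueue L → queue [I, K, E, H, L]
Visit I; enqueue F → queue [K, E, H, L, F]
Visit K → queue [E, H, L, F]
Visit E → queue [H, L, F]
Visit H → queue [L, F]
Visit L; enqueue D → queue [F, D]
Visit F → queue [D]
Visit D → queue []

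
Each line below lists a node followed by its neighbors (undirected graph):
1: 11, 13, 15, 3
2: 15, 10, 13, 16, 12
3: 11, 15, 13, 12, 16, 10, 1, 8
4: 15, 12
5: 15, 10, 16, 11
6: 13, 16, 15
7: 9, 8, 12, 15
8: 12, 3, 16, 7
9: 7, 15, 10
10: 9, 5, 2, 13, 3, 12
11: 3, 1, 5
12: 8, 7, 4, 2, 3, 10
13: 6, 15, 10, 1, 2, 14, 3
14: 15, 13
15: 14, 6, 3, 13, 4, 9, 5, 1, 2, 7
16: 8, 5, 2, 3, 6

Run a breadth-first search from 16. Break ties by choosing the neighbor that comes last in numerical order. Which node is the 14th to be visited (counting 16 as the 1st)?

Visit 16; enqueue 8, 6, 5, 3, 2 → queue [8, 6, 5, 3, 2]
Visit 8; enqueue 12, 7 → queue [6, 5, 3, 2, 12, 7]
Visit 6; enqueue 15, 13 → queue [5, 3, 2, 12, 7, 15, 13]
Visit 5; enqueue 11, 10 → queue [3, 2, 12, 7, 15, 13, 11, 10]
Visit 3; enqueue 1 → queue [2, 12, 7, 15, 13, 11, 10, 1]
Visit 2 → queue [12, 7, 15, 13, 11, 10, 1]
Visit 12; enqueue 4 → queue [7, 15, 13, 11, 10, 1, 4]
Visit 7; enqueue 9 → queue [15, 13, 11, 10, 1, 4, 9]
Visit 15; enqueue 14 → queue [13, 11, 10, 1, 4, 9, 14]
Visit 13 → queue [11, 10, 1, 4, 9, 14]
Visit 11 → queue [10, 1, 4, 9, 14]
Visit 10 → queue [1, 4, 9, 14]
Visit 1 → queue [4, 9, 14]
Visit 4 → queue [9, 14]
Visit 9 → queue [14]
Visit 14 → queue []

Visit order: 16, 8, 6, 5, 3, 2, 12, 7, 15, 13, 11, 10, 1, 4, 9, 14

4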